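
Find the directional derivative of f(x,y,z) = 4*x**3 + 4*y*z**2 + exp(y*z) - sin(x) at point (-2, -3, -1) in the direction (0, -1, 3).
2*sqrt(10)*(17 - 2*exp(3))/5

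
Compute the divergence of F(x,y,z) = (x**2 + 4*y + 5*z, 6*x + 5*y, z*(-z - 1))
2*x - 2*z + 4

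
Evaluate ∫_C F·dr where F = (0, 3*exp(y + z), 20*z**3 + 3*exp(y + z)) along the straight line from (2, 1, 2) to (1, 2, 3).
-3*exp(3) + 325 + 3*exp(5)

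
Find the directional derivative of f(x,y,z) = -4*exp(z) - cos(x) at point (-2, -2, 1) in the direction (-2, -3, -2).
2*sqrt(17)*(sin(2) + 4*E)/17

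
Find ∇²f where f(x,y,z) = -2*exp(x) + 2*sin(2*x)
-2*exp(x) - 8*sin(2*x)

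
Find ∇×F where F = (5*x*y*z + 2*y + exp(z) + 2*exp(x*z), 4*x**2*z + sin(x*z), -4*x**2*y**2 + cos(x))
(-x*(8*x*y + 4*x + cos(x*z)), 8*x*y**2 + 5*x*y + 2*x*exp(x*z) + exp(z) + sin(x), 3*x*z + z*cos(x*z) - 2)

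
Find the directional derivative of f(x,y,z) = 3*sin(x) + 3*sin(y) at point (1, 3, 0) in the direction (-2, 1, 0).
3*sqrt(5)*(-2*cos(1) + cos(3))/5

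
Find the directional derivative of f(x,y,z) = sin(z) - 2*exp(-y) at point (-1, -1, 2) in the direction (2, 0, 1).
sqrt(5)*cos(2)/5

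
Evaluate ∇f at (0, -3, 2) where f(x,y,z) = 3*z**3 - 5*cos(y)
(0, -5*sin(3), 36)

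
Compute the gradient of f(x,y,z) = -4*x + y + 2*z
(-4, 1, 2)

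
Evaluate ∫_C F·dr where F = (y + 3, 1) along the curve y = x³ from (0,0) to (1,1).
17/4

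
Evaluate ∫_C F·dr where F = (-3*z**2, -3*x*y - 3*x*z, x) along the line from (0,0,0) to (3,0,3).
-45/2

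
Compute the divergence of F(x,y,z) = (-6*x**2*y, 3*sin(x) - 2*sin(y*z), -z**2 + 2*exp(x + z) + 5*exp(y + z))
-12*x*y - 2*z*cos(y*z) - 2*z + 2*exp(x + z) + 5*exp(y + z)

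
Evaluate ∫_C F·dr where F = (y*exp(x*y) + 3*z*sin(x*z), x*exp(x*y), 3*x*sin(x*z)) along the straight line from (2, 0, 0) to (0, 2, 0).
0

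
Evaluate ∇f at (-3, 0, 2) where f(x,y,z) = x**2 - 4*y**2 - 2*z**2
(-6, 0, -8)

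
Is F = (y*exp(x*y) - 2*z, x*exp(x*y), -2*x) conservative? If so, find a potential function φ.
Yes, F is conservative. φ = -2*x*z + exp(x*y)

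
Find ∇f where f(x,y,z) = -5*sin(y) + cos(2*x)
(-2*sin(2*x), -5*cos(y), 0)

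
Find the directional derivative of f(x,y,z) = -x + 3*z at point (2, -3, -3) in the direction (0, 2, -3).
-9*sqrt(13)/13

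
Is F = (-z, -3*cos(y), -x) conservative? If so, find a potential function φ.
Yes, F is conservative. φ = -x*z - 3*sin(y)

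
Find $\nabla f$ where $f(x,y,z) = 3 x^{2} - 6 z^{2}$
(6*x, 0, -12*z)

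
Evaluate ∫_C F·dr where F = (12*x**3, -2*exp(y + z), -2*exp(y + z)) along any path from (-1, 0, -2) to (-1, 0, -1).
2*(1 - E)*exp(-2)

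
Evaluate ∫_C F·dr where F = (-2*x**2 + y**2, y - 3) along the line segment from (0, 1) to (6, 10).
201/2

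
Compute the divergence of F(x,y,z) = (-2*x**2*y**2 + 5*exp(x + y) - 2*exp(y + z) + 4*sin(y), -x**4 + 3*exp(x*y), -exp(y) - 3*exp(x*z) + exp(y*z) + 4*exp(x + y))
-4*x*y**2 + 3*x*exp(x*y) - 3*x*exp(x*z) + y*exp(y*z) + 5*exp(x + y)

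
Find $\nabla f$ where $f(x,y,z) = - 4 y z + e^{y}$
(0, -4*z + exp(y), -4*y)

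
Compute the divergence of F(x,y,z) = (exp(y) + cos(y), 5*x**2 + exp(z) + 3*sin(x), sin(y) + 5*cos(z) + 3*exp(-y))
-5*sin(z)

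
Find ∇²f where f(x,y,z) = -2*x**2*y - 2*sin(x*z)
2*x**2*sin(x*z) - 4*y + 2*z**2*sin(x*z)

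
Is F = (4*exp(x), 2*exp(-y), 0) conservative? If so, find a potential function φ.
Yes, F is conservative. φ = 4*exp(x) - 2*exp(-y)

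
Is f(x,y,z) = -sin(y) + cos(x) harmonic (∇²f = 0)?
No, ∇²f = sin(y) - cos(x)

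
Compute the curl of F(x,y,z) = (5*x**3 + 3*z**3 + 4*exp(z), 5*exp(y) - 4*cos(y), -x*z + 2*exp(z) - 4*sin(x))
(0, 9*z**2 + z + 4*exp(z) + 4*cos(x), 0)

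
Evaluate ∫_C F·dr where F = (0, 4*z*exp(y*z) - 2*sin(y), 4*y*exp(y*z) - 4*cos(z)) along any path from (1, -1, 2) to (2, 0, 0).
-2*cos(1) - 4*exp(-2) + 4*sin(2) + 6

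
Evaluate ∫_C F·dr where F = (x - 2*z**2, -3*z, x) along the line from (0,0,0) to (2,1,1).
1/6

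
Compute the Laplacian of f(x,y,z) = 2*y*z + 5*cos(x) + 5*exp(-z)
-5*cos(x) + 5*exp(-z)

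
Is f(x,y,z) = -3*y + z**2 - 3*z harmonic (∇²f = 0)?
No, ∇²f = 2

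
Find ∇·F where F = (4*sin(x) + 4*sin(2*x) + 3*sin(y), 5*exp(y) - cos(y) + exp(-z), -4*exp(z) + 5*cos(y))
5*exp(y) - 4*exp(z) + sin(y) + 4*cos(x) + 8*cos(2*x)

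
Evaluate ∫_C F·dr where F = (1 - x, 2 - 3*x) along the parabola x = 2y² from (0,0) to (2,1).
0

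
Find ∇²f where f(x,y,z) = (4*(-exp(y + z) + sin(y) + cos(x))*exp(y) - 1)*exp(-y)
-8*exp(y + z) - 4*sin(y) - 4*cos(x) - exp(-y)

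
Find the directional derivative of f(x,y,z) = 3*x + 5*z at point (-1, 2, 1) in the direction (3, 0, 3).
4*sqrt(2)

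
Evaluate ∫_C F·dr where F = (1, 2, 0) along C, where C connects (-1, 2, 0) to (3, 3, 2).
6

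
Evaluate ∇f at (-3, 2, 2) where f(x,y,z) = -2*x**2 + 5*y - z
(12, 5, -1)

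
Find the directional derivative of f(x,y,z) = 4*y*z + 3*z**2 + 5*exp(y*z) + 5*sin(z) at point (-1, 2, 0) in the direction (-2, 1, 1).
23*sqrt(6)/6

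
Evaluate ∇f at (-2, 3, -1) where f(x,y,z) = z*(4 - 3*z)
(0, 0, 10)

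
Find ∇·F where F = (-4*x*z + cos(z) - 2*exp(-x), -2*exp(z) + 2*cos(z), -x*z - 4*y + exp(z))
-x - 4*z + exp(z) + 2*exp(-x)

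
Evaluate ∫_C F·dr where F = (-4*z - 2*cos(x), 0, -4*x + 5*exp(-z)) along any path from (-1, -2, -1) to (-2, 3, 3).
-2*sin(1) - 5*exp(-3) + 2*sin(2) + 5*E + 28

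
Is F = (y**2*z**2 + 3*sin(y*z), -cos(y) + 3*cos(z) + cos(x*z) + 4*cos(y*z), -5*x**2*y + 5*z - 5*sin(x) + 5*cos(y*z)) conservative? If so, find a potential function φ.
No, ∇×F = (-5*x**2 + x*sin(x*z) + 4*y*sin(y*z) - 5*z*sin(y*z) + 3*sin(z), 10*x*y + 2*y**2*z + 3*y*cos(y*z) + 5*cos(x), -z*(2*y*z + sin(x*z) + 3*cos(y*z))) ≠ 0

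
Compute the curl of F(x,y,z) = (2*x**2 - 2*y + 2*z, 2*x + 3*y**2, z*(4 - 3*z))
(0, 2, 4)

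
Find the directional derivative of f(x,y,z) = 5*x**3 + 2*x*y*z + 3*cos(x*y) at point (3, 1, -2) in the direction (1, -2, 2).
5*sin(3) + 167/3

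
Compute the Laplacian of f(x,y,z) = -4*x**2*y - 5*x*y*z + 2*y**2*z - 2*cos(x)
-8*y + 4*z + 2*cos(x)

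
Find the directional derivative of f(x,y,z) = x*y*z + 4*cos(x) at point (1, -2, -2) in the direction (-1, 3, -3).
4*sqrt(19)*(-1 + sin(1))/19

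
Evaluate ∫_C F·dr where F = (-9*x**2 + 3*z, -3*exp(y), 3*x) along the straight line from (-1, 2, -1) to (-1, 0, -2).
3*exp(2)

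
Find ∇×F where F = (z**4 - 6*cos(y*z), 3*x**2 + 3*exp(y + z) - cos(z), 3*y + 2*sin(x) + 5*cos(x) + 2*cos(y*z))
(-2*z*sin(y*z) - 3*exp(y + z) - sin(z) + 3, 6*y*sin(y*z) + 4*z**3 + 5*sin(x) - 2*cos(x), 6*x - 6*z*sin(y*z))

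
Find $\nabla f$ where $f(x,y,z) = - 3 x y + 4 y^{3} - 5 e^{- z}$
(-3*y, -3*x + 12*y**2, 5*exp(-z))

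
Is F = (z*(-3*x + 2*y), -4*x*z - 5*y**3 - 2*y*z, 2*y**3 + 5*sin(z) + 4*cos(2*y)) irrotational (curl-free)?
No, ∇×F = (4*x + 6*y**2 + 2*y - 8*sin(2*y), -3*x + 2*y, -6*z)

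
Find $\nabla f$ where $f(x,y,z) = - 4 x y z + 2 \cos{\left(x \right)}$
(-4*y*z - 2*sin(x), -4*x*z, -4*x*y)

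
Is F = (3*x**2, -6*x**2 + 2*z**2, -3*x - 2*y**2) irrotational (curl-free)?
No, ∇×F = (-4*y - 4*z, 3, -12*x)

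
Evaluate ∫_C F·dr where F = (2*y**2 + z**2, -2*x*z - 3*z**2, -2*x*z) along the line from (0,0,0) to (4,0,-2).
-16/3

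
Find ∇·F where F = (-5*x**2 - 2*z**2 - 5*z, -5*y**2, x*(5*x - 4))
-10*x - 10*y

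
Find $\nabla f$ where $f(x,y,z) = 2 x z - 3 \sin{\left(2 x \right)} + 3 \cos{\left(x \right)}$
(2*z - 3*sin(x) - 6*cos(2*x), 0, 2*x)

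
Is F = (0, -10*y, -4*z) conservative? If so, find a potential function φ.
Yes, F is conservative. φ = -5*y**2 - 2*z**2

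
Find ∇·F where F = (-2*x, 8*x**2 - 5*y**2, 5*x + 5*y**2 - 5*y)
-10*y - 2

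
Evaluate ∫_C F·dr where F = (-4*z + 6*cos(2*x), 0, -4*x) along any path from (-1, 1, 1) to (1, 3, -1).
6*sin(2)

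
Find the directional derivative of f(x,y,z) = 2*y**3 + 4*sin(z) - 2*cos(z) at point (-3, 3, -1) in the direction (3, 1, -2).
sqrt(14)*(-4*cos(1) + 2*sin(1) + 27)/7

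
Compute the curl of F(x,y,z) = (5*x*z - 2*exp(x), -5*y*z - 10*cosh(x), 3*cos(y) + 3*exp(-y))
(5*y - 3*sin(y) - 3*exp(-y), 5*x, -10*sinh(x))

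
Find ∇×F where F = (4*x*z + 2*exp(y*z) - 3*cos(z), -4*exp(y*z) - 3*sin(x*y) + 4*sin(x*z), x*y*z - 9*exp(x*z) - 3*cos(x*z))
(x*z - 4*x*cos(x*z) + 4*y*exp(y*z), 4*x - y*z + 2*y*exp(y*z) + 9*z*exp(x*z) - 3*z*sin(x*z) + 3*sin(z), -3*y*cos(x*y) - 2*z*exp(y*z) + 4*z*cos(x*z))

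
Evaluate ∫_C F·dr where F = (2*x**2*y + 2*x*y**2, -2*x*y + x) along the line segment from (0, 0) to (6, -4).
-220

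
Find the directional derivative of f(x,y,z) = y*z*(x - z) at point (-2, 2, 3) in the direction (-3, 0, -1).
-sqrt(10)/5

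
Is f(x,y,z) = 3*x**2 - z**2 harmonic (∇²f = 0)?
No, ∇²f = 4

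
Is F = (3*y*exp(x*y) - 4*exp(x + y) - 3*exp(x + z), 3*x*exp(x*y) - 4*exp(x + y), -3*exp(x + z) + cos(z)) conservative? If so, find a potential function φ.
Yes, F is conservative. φ = 3*exp(x*y) - 4*exp(x + y) - 3*exp(x + z) + sin(z)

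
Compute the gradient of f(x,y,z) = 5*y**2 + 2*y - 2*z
(0, 10*y + 2, -2)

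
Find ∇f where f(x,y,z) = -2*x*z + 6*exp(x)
(-2*z + 6*exp(x), 0, -2*x)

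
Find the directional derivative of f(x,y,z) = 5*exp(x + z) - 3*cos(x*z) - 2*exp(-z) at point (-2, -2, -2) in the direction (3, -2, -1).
sqrt(14)*(-exp(6) + 5 - 6*exp(4)*sin(4))*exp(-4)/7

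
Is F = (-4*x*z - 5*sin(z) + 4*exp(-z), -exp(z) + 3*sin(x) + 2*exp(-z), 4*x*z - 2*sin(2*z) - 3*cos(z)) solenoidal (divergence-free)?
No, ∇·F = 4*x - 4*z + 3*sin(z) - 4*cos(2*z)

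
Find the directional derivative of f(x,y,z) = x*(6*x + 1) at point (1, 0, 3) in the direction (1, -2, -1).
13*sqrt(6)/6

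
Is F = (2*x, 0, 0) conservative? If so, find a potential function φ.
Yes, F is conservative. φ = x**2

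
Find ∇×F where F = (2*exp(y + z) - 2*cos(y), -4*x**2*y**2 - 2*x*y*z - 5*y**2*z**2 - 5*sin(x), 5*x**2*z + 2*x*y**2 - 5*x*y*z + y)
(6*x*y - 5*x*z + 10*y**2*z + 1, -10*x*z - 2*y**2 + 5*y*z + 2*exp(y + z), -8*x*y**2 - 2*y*z - 2*exp(y + z) - 2*sin(y) - 5*cos(x))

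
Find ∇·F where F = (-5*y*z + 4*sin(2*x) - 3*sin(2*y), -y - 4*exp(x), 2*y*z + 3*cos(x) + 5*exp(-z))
2*y + 8*cos(2*x) - 1 - 5*exp(-z)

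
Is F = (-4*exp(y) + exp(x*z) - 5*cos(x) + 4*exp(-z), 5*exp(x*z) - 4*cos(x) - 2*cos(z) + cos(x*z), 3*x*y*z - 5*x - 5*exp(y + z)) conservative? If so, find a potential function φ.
No, ∇×F = (3*x*z - 5*x*exp(x*z) + x*sin(x*z) - 5*exp(y + z) - 2*sin(z), x*exp(x*z) - 3*y*z + 5 - 4*exp(-z), 5*z*exp(x*z) - z*sin(x*z) + 4*exp(y) + 4*sin(x)) ≠ 0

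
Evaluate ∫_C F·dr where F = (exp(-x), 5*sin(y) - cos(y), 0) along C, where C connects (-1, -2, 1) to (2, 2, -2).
-2*sin(2) - exp(-2) + E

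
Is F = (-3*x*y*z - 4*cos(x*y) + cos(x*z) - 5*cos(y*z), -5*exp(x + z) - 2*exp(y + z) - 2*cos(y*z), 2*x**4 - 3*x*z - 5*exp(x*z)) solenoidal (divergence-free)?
No, ∇·F = -5*x*exp(x*z) - 3*x - 3*y*z + 4*y*sin(x*y) - z*sin(x*z) + 2*z*sin(y*z) - 2*exp(y + z)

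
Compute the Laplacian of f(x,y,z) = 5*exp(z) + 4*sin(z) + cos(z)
5*exp(z) - 4*sin(z) - cos(z)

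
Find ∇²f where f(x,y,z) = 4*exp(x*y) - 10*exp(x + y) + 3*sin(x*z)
4*x**2*exp(x*y) - 3*x**2*sin(x*z) + 4*y**2*exp(x*y) - 3*z**2*sin(x*z) - 20*exp(x + y)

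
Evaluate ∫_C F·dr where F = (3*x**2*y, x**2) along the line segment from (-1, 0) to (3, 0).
0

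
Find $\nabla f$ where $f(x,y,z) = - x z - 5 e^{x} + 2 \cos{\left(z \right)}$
(-z - 5*exp(x), 0, -x - 2*sin(z))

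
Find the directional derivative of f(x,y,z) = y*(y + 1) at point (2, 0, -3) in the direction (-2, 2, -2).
sqrt(3)/3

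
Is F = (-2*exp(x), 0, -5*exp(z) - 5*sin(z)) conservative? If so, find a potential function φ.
Yes, F is conservative. φ = -2*exp(x) - 5*exp(z) + 5*cos(z)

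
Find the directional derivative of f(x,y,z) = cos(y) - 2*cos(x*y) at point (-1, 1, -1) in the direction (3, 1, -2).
-5*sqrt(14)*sin(1)/14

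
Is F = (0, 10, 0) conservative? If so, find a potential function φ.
Yes, F is conservative. φ = 10*y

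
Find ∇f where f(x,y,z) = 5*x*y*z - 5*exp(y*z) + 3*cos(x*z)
(z*(5*y - 3*sin(x*z)), 5*z*(x - exp(y*z)), 5*x*y - 3*x*sin(x*z) - 5*y*exp(y*z))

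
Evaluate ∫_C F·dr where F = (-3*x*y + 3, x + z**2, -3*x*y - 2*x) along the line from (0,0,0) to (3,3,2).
-67/2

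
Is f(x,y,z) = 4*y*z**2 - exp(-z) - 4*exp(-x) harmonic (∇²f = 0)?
No, ∇²f = 8*y - exp(-z) - 4*exp(-x)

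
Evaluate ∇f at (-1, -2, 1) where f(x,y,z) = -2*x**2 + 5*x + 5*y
(9, 5, 0)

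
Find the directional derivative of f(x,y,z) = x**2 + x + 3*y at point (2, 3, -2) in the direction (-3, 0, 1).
-3*sqrt(10)/2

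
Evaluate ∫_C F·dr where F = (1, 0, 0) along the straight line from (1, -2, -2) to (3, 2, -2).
2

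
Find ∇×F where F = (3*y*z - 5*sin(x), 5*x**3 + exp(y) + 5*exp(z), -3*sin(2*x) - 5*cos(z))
(-5*exp(z), 3*y + 6*cos(2*x), 15*x**2 - 3*z)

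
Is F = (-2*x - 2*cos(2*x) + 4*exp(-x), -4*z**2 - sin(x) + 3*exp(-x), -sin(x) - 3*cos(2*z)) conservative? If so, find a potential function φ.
No, ∇×F = (8*z, cos(x), -cos(x) - 3*exp(-x)) ≠ 0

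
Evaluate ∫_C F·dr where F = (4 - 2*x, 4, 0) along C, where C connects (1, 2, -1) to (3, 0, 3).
-8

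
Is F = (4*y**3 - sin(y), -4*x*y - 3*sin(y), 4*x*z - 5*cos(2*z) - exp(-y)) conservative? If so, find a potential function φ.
No, ∇×F = (exp(-y), -4*z, -12*y**2 - 4*y + cos(y)) ≠ 0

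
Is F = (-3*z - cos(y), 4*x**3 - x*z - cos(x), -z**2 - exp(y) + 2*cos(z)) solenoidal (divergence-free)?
No, ∇·F = -2*z - 2*sin(z)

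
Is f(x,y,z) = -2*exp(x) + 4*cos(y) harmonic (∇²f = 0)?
No, ∇²f = -2*exp(x) - 4*cos(y)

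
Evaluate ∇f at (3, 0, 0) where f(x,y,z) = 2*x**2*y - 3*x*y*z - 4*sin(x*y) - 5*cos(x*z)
(0, 6, 0)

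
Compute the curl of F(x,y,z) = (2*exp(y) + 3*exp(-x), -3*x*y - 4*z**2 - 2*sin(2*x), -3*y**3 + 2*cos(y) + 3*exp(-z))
(-9*y**2 + 8*z - 2*sin(y), 0, -3*y - 2*exp(y) - 4*cos(2*x))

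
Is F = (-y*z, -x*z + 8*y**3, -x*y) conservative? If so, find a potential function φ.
Yes, F is conservative. φ = y*(-x*z + 2*y**3)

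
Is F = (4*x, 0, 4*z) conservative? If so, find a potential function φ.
Yes, F is conservative. φ = 2*x**2 + 2*z**2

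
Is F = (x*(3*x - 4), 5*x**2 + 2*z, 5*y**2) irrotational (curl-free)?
No, ∇×F = (10*y - 2, 0, 10*x)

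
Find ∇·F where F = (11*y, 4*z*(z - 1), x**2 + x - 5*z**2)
-10*z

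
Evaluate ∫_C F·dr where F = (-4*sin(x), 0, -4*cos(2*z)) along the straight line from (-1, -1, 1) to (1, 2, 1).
0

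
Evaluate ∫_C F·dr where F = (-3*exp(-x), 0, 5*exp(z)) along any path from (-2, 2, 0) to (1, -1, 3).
-3*exp(2) - 5 + 3*exp(-1) + 5*exp(3)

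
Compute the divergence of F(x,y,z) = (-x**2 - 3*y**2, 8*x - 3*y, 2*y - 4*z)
-2*x - 7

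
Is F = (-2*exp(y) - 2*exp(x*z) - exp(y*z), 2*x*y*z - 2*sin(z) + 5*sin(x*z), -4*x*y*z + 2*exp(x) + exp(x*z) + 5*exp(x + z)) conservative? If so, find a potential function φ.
No, ∇×F = (-2*x*y - 4*x*z - 5*x*cos(x*z) + 2*cos(z), -2*x*exp(x*z) + 4*y*z - y*exp(y*z) - z*exp(x*z) - 2*exp(x) - 5*exp(x + z), 2*y*z + z*exp(y*z) + 5*z*cos(x*z) + 2*exp(y)) ≠ 0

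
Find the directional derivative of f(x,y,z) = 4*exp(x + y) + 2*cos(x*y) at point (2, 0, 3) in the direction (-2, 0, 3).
-8*sqrt(13)*exp(2)/13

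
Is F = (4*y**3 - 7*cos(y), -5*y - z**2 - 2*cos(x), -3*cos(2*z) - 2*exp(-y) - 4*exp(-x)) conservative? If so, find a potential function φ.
No, ∇×F = (2*z + 2*exp(-y), -4*exp(-x), -12*y**2 + 2*sin(x) - 7*sin(y)) ≠ 0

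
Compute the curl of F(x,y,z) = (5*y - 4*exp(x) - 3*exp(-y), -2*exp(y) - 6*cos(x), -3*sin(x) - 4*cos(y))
(4*sin(y), 3*cos(x), 6*sin(x) - 5 - 3*exp(-y))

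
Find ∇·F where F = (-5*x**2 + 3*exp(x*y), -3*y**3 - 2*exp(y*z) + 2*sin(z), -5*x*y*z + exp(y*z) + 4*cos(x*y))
-5*x*y - 10*x - 9*y**2 + 3*y*exp(x*y) + y*exp(y*z) - 2*z*exp(y*z)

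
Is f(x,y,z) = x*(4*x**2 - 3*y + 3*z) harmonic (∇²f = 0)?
No, ∇²f = 24*x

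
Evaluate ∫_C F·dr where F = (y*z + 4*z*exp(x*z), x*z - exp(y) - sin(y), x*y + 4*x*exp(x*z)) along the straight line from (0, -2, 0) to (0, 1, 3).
-E + exp(-2) - cos(2) + cos(1)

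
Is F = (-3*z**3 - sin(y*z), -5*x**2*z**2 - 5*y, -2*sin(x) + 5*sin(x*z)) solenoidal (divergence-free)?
No, ∇·F = 5*x*cos(x*z) - 5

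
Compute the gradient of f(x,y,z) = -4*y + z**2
(0, -4, 2*z)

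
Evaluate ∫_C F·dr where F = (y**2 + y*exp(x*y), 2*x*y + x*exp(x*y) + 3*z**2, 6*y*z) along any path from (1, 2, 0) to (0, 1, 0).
-exp(2) - 3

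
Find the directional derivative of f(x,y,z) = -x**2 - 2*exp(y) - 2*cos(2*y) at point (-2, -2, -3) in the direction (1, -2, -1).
2*sqrt(6)*(2*exp(2)*sin(4) + 1 + exp(2))*exp(-2)/3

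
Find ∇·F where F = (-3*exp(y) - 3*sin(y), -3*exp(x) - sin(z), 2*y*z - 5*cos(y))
2*y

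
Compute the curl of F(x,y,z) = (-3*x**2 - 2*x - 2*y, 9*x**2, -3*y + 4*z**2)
(-3, 0, 18*x + 2)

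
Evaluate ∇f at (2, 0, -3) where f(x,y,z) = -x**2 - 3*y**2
(-4, 0, 0)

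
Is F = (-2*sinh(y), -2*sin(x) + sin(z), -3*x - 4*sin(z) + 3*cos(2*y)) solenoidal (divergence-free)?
No, ∇·F = -4*cos(z)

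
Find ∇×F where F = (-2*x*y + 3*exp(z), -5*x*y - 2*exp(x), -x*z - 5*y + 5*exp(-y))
(-5 - 5*exp(-y), z + 3*exp(z), 2*x - 5*y - 2*exp(x))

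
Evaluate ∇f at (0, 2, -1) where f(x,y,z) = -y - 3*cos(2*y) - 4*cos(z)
(0, 6*sin(4) - 1, -4*sin(1))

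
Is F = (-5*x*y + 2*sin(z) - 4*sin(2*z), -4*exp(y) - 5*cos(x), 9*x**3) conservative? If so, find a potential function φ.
No, ∇×F = (0, -27*x**2 + 2*cos(z) - 8*cos(2*z), 5*x + 5*sin(x)) ≠ 0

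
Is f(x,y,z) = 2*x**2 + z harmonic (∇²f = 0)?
No, ∇²f = 4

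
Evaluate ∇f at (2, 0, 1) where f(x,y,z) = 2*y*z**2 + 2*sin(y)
(0, 4, 0)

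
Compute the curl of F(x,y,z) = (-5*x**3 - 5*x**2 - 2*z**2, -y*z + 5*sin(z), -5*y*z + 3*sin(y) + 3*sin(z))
(y - 5*z + 3*cos(y) - 5*cos(z), -4*z, 0)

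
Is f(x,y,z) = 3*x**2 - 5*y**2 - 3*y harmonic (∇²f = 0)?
No, ∇²f = -4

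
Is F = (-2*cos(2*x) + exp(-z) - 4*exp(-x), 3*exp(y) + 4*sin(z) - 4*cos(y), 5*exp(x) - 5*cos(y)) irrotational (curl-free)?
No, ∇×F = (5*sin(y) - 4*cos(z), -5*exp(x) - exp(-z), 0)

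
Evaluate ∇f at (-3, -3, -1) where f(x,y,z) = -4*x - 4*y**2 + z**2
(-4, 24, -2)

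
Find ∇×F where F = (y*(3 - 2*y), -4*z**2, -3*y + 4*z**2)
(8*z - 3, 0, 4*y - 3)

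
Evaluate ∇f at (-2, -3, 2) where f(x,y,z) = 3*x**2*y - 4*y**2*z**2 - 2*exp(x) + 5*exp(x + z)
(41 - 2*exp(-2), 108, -139)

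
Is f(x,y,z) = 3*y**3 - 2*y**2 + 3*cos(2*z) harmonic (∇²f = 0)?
No, ∇²f = 18*y - 12*cos(2*z) - 4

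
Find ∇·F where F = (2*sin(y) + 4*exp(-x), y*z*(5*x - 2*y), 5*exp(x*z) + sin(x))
5*x*z + 5*x*exp(x*z) - 4*y*z - 4*exp(-x)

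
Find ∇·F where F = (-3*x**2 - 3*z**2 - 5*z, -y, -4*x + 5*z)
4 - 6*x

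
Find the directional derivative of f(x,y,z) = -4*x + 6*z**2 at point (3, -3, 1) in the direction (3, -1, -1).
-24*sqrt(11)/11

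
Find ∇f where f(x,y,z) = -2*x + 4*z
(-2, 0, 4)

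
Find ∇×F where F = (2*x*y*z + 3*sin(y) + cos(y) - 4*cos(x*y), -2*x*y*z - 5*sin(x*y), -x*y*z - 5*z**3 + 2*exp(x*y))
(x*(2*y - z + 2*exp(x*y)), y*(2*x + z - 2*exp(x*y)), -2*x*z - 4*x*sin(x*y) - 2*y*z - 5*y*cos(x*y) + sin(y) - 3*cos(y))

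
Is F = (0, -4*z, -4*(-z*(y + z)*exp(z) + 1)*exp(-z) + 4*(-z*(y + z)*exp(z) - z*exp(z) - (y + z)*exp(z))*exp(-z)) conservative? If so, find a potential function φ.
Yes, F is conservative. φ = 4*(-z*(y + z)*exp(z) + 1)*exp(-z)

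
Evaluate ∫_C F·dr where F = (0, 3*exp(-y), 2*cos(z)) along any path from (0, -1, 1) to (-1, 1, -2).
-2*sin(2) - 2*sin(1) - 3*exp(-1) + 3*E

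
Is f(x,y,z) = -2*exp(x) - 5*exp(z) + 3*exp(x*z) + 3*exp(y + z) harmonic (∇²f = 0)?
No, ∇²f = 3*x**2*exp(x*z) + 3*z**2*exp(x*z) - 2*exp(x) - 5*exp(z) + 6*exp(y + z)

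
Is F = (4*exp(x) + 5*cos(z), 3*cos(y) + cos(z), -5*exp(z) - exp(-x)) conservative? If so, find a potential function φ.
No, ∇×F = (sin(z), -5*sin(z) - exp(-x), 0) ≠ 0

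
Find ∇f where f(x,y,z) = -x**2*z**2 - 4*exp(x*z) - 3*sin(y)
(2*z*(-x*z - 2*exp(x*z)), -3*cos(y), 2*x*(-x*z - 2*exp(x*z)))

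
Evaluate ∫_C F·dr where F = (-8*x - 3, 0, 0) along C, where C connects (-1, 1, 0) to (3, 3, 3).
-44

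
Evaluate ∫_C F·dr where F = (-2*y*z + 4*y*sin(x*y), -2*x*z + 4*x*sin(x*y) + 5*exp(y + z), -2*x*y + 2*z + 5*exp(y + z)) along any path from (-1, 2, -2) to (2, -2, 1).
4*cos(2) + 5*exp(-1) - 4*cos(4) + 8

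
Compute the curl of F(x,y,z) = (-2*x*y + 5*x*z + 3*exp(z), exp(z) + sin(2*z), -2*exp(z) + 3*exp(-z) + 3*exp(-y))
(-exp(z) - 2*cos(2*z) - 3*exp(-y), 5*x + 3*exp(z), 2*x)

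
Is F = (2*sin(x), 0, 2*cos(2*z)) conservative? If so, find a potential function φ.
Yes, F is conservative. φ = sin(2*z) - 2*cos(x)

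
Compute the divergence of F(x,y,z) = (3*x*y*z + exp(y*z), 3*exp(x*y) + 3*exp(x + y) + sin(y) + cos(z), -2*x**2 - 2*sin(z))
3*x*exp(x*y) + 3*y*z + 3*exp(x + y) + cos(y) - 2*cos(z)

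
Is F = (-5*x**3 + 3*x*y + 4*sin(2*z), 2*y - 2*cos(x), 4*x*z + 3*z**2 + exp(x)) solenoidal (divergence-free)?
No, ∇·F = -15*x**2 + 4*x + 3*y + 6*z + 2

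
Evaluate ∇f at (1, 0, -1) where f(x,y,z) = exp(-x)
(-exp(-1), 0, 0)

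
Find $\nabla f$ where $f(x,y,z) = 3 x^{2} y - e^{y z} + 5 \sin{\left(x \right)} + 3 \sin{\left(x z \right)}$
(6*x*y + 3*z*cos(x*z) + 5*cos(x), 3*x**2 - z*exp(y*z), 3*x*cos(x*z) - y*exp(y*z))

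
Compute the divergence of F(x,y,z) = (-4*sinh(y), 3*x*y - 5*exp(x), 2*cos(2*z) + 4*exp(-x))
3*x - 4*sin(2*z)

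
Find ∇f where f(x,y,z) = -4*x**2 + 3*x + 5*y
(3 - 8*x, 5, 0)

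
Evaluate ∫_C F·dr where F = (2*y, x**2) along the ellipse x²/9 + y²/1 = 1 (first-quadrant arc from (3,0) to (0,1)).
6 - 3*pi/2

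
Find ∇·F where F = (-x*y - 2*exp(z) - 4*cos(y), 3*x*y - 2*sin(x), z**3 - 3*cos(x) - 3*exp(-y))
3*x - y + 3*z**2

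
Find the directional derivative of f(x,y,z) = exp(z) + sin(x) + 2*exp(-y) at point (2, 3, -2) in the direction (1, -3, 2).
sqrt(14)*(exp(3)*cos(2) + 2*E + 6)*exp(-3)/14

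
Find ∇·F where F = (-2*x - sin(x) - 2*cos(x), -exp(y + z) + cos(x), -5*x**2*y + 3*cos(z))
-exp(y + z) + 2*sin(x) - 3*sin(z) - cos(x) - 2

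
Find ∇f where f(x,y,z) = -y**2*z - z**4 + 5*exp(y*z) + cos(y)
(0, -2*y*z + 5*z*exp(y*z) - sin(y), -y**2 + 5*y*exp(y*z) - 4*z**3)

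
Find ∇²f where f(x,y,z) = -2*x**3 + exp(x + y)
-12*x + 2*exp(x + y)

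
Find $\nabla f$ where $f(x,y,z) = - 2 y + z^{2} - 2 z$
(0, -2, 2*z - 2)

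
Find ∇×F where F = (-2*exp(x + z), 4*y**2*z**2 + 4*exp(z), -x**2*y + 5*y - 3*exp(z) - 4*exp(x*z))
(-x**2 - 8*y**2*z - 4*exp(z) + 5, 2*x*y + 4*z*exp(x*z) - 2*exp(x + z), 0)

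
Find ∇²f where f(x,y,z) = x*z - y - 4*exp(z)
-4*exp(z)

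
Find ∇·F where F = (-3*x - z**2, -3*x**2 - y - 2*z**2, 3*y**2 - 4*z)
-8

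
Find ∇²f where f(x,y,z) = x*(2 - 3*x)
-6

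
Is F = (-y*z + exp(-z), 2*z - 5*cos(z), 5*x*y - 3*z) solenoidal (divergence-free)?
No, ∇·F = -3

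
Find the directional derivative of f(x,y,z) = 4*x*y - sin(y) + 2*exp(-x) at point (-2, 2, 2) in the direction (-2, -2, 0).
sqrt(2)*(cos(2)/2 + exp(2))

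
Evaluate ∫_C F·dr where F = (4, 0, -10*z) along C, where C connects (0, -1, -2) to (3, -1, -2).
12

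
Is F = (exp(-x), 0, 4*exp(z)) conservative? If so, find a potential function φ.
Yes, F is conservative. φ = 4*exp(z) - exp(-x)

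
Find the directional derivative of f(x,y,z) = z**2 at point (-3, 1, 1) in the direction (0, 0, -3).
-2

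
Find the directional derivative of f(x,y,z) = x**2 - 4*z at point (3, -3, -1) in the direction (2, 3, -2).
20*sqrt(17)/17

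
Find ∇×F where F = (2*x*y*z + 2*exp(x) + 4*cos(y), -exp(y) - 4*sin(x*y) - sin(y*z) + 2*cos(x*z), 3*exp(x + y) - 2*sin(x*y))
(2*x*sin(x*z) - 2*x*cos(x*y) + y*cos(y*z) + 3*exp(x + y), 2*x*y + 2*y*cos(x*y) - 3*exp(x + y), -2*x*z - 4*y*cos(x*y) - 2*z*sin(x*z) + 4*sin(y))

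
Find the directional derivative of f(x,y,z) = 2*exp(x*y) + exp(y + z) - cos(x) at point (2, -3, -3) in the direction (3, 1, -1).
sqrt(11)*(-14 + 3*exp(6)*sin(2))*exp(-6)/11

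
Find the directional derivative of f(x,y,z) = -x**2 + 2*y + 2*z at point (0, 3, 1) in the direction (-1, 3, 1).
8*sqrt(11)/11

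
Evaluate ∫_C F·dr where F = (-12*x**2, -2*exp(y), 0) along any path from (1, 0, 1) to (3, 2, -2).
-102 - 2*exp(2)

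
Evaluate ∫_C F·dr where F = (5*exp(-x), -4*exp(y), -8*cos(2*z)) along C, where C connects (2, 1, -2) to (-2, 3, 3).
-4*exp(3) - 5*exp(2) + 5*exp(-2) - 4*sin(6) - 4*sin(4) + 4*E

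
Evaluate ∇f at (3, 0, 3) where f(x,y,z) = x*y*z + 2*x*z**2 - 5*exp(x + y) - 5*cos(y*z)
(18 - 5*exp(3), 9 - 5*exp(3), 36)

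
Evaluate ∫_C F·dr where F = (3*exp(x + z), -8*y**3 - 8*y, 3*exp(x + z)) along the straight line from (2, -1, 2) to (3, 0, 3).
-3*exp(4) + 6 + 3*exp(6)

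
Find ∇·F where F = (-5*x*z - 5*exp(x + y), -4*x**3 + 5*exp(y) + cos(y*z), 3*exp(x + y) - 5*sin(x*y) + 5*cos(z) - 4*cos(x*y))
-z*sin(y*z) - 5*z + 5*exp(y) - 5*exp(x + y) - 5*sin(z)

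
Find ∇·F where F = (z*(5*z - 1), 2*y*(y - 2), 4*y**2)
4*y - 4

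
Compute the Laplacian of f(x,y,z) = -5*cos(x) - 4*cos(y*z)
4*y**2*cos(y*z) + 4*z**2*cos(y*z) + 5*cos(x)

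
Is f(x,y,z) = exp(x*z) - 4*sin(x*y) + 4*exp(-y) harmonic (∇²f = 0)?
No, ∇²f = x**2*exp(x*z) + 4*x**2*sin(x*y) + 4*y**2*sin(x*y) + z**2*exp(x*z) + 4*exp(-y)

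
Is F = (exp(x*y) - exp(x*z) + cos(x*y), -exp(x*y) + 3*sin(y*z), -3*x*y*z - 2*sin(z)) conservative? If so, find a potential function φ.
No, ∇×F = (-3*x*z - 3*y*cos(y*z), -x*exp(x*z) + 3*y*z, -x*exp(x*y) + x*sin(x*y) - y*exp(x*y)) ≠ 0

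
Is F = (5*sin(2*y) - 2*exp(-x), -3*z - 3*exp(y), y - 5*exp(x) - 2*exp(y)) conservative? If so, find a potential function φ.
No, ∇×F = (4 - 2*exp(y), 5*exp(x), -10*cos(2*y)) ≠ 0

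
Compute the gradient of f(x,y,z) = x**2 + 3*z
(2*x, 0, 3)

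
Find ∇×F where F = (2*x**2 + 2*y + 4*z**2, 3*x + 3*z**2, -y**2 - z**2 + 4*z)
(-2*y - 6*z, 8*z, 1)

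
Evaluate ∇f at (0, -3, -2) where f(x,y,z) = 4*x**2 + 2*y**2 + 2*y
(0, -10, 0)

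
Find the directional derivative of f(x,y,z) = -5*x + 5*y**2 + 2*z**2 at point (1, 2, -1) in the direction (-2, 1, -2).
38/3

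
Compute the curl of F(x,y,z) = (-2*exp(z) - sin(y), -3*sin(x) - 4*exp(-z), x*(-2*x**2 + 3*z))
(-4*exp(-z), 6*x**2 - 3*z - 2*exp(z), -3*cos(x) + cos(y))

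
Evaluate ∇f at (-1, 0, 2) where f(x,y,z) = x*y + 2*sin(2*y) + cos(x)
(sin(1), 3, 0)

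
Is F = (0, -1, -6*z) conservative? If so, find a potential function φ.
Yes, F is conservative. φ = -y - 3*z**2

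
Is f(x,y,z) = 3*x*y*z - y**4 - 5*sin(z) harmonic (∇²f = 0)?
No, ∇²f = -12*y**2 + 5*sin(z)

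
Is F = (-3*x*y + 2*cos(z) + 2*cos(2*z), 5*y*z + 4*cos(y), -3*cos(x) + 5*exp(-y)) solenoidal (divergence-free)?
No, ∇·F = -3*y + 5*z - 4*sin(y)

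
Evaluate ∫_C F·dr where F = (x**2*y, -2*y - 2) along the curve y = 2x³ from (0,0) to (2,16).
-800/3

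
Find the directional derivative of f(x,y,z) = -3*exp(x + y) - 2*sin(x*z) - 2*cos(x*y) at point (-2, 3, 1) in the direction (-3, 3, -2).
sqrt(22)*(15*sin(6) - cos(2))/11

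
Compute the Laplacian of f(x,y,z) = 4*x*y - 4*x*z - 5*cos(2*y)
20*cos(2*y)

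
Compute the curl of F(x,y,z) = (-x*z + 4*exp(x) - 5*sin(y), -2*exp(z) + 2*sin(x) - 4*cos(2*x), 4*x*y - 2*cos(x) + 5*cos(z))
(4*x + 2*exp(z), -x - 4*y - 2*sin(x), 8*sin(2*x) + 2*cos(x) + 5*cos(y))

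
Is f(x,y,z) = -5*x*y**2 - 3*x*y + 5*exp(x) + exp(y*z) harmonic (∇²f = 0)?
No, ∇²f = -10*x + y**2*exp(y*z) + z**2*exp(y*z) + 5*exp(x)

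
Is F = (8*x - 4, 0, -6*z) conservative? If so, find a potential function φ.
Yes, F is conservative. φ = 4*x**2 - 4*x - 3*z**2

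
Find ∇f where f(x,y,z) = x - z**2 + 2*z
(1, 0, 2 - 2*z)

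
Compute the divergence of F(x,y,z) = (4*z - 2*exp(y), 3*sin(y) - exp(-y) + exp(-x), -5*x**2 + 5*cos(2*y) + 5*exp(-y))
3*cos(y) + exp(-y)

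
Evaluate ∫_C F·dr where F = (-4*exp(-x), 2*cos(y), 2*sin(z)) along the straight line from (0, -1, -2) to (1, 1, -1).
-4 - 2*cos(1) + 2*cos(2) + 4*exp(-1) + 4*sin(1)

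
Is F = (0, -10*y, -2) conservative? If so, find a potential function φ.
Yes, F is conservative. φ = -5*y**2 - 2*z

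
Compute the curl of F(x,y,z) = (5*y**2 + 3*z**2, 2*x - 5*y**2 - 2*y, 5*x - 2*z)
(0, 6*z - 5, 2 - 10*y)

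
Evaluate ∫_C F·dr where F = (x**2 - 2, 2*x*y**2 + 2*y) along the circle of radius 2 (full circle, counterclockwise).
8*pi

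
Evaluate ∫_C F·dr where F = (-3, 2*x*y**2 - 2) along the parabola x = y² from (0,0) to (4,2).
-16/5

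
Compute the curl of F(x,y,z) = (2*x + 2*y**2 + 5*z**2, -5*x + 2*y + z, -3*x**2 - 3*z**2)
(-1, 6*x + 10*z, -4*y - 5)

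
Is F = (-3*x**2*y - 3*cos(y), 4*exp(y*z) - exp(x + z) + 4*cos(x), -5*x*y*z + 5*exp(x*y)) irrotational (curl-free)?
No, ∇×F = (-5*x*z + 5*x*exp(x*y) - 4*y*exp(y*z) + exp(x + z), 5*y*(z - exp(x*y)), 3*x**2 - exp(x + z) - 4*sin(x) - 3*sin(y))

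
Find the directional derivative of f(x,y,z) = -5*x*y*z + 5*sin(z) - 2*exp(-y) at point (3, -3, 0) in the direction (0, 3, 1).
sqrt(10)*(25 + 3*exp(3))/5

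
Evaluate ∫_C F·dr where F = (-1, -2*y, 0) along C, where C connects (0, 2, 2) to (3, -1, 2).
0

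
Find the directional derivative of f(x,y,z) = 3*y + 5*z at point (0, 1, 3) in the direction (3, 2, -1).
sqrt(14)/14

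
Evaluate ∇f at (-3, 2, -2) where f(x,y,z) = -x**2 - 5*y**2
(6, -20, 0)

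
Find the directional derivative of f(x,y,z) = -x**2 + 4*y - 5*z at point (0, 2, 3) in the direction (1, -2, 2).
-6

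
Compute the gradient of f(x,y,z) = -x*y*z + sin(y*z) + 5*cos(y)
(-y*z, -x*z + z*cos(y*z) - 5*sin(y), y*(-x + cos(y*z)))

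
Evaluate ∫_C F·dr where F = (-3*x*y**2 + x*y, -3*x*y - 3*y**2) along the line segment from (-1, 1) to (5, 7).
-1590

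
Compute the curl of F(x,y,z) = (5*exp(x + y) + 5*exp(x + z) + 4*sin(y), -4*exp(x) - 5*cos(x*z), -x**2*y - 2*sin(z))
(-x*(x + 5*sin(x*z)), 2*x*y + 5*exp(x + z), 5*z*sin(x*z) - 4*exp(x) - 5*exp(x + y) - 4*cos(y))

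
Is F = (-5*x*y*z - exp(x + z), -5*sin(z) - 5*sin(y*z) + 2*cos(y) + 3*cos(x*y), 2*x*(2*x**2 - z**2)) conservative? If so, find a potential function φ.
No, ∇×F = (5*y*cos(y*z) + 5*cos(z), -12*x**2 - 5*x*y + 2*z**2 - exp(x + z), 5*x*z - 3*y*sin(x*y)) ≠ 0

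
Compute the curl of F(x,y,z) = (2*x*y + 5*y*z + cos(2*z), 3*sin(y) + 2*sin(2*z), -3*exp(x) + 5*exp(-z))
(-4*cos(2*z), 5*y + 3*exp(x) - 2*sin(2*z), -2*x - 5*z)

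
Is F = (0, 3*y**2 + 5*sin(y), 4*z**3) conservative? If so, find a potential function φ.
Yes, F is conservative. φ = y**3 + z**4 - 5*cos(y)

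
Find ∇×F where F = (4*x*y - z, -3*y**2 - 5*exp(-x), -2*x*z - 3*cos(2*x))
(0, 2*z - 6*sin(2*x) - 1, -4*x + 5*exp(-x))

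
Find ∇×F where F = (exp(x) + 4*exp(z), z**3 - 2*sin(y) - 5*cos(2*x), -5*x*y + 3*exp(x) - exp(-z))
(-5*x - 3*z**2, 5*y - 3*exp(x) + 4*exp(z), 10*sin(2*x))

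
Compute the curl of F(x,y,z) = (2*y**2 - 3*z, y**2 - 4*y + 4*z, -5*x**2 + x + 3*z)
(-4, 10*x - 4, -4*y)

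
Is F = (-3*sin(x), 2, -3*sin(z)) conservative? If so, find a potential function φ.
Yes, F is conservative. φ = 2*y + 3*cos(x) + 3*cos(z)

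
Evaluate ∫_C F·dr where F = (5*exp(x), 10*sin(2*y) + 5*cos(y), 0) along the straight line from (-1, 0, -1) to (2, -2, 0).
5*(-1 + E*(-sin(2) - cos(4) + 1 + exp(2)))*exp(-1)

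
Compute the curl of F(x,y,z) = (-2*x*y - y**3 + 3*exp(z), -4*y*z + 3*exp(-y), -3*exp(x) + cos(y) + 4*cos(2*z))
(4*y - sin(y), 3*exp(x) + 3*exp(z), 2*x + 3*y**2)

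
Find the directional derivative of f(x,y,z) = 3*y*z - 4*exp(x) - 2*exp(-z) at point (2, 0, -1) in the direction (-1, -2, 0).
2*sqrt(5)*(3 + 2*exp(2))/5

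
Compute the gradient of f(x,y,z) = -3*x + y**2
(-3, 2*y, 0)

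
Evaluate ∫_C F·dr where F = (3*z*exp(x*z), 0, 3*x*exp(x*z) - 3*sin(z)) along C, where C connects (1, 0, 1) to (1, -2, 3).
-3*E + 3*cos(3) - 3*cos(1) + 3*exp(3)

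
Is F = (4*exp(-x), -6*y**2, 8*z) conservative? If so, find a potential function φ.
Yes, F is conservative. φ = -2*y**3 + 4*z**2 - 4*exp(-x)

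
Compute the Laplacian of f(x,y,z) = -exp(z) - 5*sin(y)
-exp(z) + 5*sin(y)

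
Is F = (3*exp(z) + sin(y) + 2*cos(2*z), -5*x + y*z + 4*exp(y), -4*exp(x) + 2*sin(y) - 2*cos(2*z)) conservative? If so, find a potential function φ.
No, ∇×F = (-y + 2*cos(y), 4*exp(x) + 3*exp(z) - 4*sin(2*z), -cos(y) - 5) ≠ 0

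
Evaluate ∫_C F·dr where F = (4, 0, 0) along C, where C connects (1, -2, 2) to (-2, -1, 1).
-12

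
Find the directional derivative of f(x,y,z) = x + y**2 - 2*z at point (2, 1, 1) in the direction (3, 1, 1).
3*sqrt(11)/11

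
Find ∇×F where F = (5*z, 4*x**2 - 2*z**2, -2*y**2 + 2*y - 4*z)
(-4*y + 4*z + 2, 5, 8*x)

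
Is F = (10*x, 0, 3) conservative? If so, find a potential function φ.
Yes, F is conservative. φ = 5*x**2 + 3*z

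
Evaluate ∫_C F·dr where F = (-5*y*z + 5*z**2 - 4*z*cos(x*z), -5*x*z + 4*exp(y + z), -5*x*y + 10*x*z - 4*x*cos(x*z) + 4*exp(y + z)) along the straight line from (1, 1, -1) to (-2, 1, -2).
-74 - 4*sin(1) + 4*exp(-1) - 4*sin(4)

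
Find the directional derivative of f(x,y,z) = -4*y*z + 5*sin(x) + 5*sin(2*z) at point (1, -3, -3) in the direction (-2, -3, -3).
-sqrt(22)*(5*cos(1) + 15*cos(6) + 36)/11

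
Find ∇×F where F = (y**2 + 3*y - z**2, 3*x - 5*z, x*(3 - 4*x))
(5, 8*x - 2*z - 3, -2*y)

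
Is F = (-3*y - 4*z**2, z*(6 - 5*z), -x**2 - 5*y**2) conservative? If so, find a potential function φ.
No, ∇×F = (-10*y + 10*z - 6, 2*x - 8*z, 3) ≠ 0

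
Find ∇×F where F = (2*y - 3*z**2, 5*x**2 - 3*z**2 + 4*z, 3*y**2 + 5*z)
(6*y + 6*z - 4, -6*z, 10*x - 2)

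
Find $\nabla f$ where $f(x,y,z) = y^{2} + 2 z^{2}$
(0, 2*y, 4*z)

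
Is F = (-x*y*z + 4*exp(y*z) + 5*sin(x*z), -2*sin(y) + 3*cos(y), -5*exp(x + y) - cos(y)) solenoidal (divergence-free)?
No, ∇·F = -y*z + 5*z*cos(x*z) - 3*sin(y) - 2*cos(y)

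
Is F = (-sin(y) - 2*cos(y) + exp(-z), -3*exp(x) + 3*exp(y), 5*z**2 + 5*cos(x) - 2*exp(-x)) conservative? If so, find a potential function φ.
No, ∇×F = (0, 5*sin(x) - exp(-z) - 2*exp(-x), -3*exp(x) - 2*sin(y) + cos(y)) ≠ 0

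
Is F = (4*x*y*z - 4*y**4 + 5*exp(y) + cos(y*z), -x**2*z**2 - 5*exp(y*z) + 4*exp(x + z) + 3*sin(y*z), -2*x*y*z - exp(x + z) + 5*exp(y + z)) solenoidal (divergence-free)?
No, ∇·F = -2*x*y + 4*y*z - 5*z*exp(y*z) + 3*z*cos(y*z) - exp(x + z) + 5*exp(y + z)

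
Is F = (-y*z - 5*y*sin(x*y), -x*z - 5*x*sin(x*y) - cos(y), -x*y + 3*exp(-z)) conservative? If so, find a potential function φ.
Yes, F is conservative. φ = -x*y*z - sin(y) + 5*cos(x*y) - 3*exp(-z)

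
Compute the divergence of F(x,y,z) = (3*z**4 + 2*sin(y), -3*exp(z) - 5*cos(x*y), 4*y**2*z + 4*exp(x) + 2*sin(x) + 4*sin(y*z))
5*x*sin(x*y) + 4*y**2 + 4*y*cos(y*z)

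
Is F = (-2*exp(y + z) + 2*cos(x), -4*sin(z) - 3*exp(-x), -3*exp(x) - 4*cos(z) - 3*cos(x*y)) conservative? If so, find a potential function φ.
No, ∇×F = (3*x*sin(x*y) + 4*cos(z), -3*y*sin(x*y) + 3*exp(x) - 2*exp(y + z), (2*exp(x + y + z) + 3)*exp(-x)) ≠ 0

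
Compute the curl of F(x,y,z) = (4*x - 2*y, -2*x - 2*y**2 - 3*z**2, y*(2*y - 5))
(4*y + 6*z - 5, 0, 0)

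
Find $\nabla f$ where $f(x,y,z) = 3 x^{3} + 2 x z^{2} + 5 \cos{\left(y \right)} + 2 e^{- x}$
(9*x**2 + 2*z**2 - 2*exp(-x), -5*sin(y), 4*x*z)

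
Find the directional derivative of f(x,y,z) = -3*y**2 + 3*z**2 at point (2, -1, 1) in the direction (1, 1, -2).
-sqrt(6)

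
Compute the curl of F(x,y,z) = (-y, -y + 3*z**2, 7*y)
(7 - 6*z, 0, 1)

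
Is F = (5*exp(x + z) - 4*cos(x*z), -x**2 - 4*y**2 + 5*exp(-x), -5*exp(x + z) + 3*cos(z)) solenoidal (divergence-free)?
No, ∇·F = -8*y + 4*z*sin(x*z) - 3*sin(z)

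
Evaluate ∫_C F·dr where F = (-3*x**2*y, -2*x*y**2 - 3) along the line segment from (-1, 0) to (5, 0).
0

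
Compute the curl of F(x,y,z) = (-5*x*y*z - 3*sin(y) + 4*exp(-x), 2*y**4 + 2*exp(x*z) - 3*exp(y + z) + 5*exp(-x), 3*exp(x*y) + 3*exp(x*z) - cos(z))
(3*x*exp(x*y) - 2*x*exp(x*z) + 3*exp(y + z), -5*x*y - 3*y*exp(x*y) - 3*z*exp(x*z), 5*x*z + 2*z*exp(x*z) + 3*cos(y) - 5*exp(-x))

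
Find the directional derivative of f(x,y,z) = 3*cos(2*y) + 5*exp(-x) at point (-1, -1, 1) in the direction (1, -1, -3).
-sqrt(11)*(6*sin(2) + 5*E)/11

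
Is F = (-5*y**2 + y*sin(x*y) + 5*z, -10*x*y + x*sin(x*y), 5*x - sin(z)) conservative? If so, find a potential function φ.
Yes, F is conservative. φ = -5*x*y**2 + 5*x*z + cos(z) - cos(x*y)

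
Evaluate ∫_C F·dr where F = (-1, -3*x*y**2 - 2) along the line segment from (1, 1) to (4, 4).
-801/4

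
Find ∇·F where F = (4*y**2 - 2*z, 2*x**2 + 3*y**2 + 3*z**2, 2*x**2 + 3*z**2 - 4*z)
6*y + 6*z - 4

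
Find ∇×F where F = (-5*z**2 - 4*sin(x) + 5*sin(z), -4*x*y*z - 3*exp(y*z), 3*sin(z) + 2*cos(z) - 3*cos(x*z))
(y*(4*x + 3*exp(y*z)), -3*z*sin(x*z) - 10*z + 5*cos(z), -4*y*z)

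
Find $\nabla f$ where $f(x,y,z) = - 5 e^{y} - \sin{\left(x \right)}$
(-cos(x), -5*exp(y), 0)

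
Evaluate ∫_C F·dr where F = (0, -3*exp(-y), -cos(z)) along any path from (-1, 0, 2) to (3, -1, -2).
-3 + 2*sin(2) + 3*E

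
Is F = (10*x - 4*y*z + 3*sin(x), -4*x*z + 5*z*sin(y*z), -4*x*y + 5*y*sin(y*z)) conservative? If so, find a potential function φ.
Yes, F is conservative. φ = 5*x**2 - 4*x*y*z - 3*cos(x) - 5*cos(y*z)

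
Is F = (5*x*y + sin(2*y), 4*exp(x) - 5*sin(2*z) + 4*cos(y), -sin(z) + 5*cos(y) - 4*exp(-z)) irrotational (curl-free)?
No, ∇×F = (-5*sin(y) + 10*cos(2*z), 0, -5*x + 4*exp(x) - 2*cos(2*y))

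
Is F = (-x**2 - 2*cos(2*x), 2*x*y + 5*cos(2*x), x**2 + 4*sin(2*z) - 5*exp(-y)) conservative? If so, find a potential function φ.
No, ∇×F = (5*exp(-y), -2*x, 2*y - 10*sin(2*x)) ≠ 0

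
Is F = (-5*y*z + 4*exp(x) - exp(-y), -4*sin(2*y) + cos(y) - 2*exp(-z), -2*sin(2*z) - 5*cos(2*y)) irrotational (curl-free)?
No, ∇×F = (10*sin(2*y) - 2*exp(-z), -5*y, 5*z - exp(-y))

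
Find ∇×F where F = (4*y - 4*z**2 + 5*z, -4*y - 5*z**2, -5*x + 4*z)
(10*z, 10 - 8*z, -4)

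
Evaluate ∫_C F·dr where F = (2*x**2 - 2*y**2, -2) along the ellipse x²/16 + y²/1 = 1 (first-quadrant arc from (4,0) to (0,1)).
-118/3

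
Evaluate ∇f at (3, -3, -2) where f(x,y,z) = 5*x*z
(-10, 0, 15)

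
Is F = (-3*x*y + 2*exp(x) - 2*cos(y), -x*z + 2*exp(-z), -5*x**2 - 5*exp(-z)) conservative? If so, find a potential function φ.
No, ∇×F = (x + 2*exp(-z), 10*x, 3*x - z - 2*sin(y)) ≠ 0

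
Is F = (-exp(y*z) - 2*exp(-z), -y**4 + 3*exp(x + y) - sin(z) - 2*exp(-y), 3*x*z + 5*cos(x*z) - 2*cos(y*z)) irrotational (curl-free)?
No, ∇×F = (2*z*sin(y*z) + cos(z), -y*exp(y*z) + 5*z*sin(x*z) - 3*z + 2*exp(-z), z*exp(y*z) + 3*exp(x + y))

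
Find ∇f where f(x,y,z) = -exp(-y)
(0, exp(-y), 0)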